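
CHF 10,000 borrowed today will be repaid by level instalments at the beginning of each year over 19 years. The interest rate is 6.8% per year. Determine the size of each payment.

CHF 892.39

Level annuity due; solve PV = PMT × [(1 − (1+r)^−n)/r] × (1+r) for PMT.
Periodic rate r = 0.068 per year.
With n = 19: PMT = 10,000 / ([(1 − (1+r)^−n)/r] × (1+r)) = CHF 892.39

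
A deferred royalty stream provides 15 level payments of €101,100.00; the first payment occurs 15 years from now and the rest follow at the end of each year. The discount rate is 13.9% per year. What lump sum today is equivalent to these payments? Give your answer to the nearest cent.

Ordinary annuity of 15 payments, first payment at period 15.
Periodic rate r = 0.139 per year.
The ordinary-annuity PV formula values the stream one period before the first payment (period 14); discount that back 14 periods:
PV₀ = 101,100 × [1 − (1+r)^−15] / r × (1+r)^−14 = €100,905.62

€100,905.62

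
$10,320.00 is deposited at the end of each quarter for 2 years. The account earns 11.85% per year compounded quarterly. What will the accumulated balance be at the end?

$91,646.88

This is an ordinary annuity: 8 deposits of $10,320.00 at the end of each quarter.
Periodic rate r = 0.1185/4 per quarter; n is counted in quarters.
FV = PMT × [((1+r)^n − 1)/r] = 10,320 × [(1+r)^8 − 1] / r = $91,646.88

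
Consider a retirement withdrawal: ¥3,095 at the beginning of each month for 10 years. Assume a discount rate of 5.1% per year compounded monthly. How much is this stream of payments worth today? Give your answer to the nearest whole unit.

This is an annuity due: 120 payments of ¥3,095 at the beginning of each month.
Periodic rate r = 0.051/12 per month; n is counted in months.
PV = PMT × [(1 − (1+r)^−n)/r] × (1+r) = 3,095 × [1 − (1+r)^−120] / r × (1+r) = ¥291,695

¥291,695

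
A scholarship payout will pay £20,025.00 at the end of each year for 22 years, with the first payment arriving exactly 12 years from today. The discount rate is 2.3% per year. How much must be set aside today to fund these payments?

Ordinary annuity of 22 payments, first payment at period 12.
Periodic rate r = 0.023 per year.
The ordinary-annuity PV formula values the stream one period before the first payment (period 11); discount that back 11 periods:
PV₀ = 20,025 × [1 − (1+r)^−22] / r × (1+r)^−11 = £266,872.27

£266,872.27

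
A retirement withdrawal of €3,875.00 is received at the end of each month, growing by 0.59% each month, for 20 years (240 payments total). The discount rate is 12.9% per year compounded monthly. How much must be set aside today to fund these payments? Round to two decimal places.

€547,094.73

Periodic rate r = 0.129/12 per month; n is counted in months.
Growing ordinary annuity: PV = PMT₁ × [1 − ((1+g)/(1+r))^n] / (r − g) = 3,875 × [1 − ((1+0.0059)/(1+r))^240] / (r − 0.0059) = €547,094.73.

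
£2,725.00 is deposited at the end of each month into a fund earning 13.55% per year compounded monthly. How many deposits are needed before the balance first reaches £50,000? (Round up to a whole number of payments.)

17 payments

Periodic rate r = 0.1355/12 per month; n is counted in months.
Ordinary annuity FV: 50,000 = 2,725 × [((1+r)^n − 1)/r].
(1+r)^n = 1 + 50,000 × r / 2,725, so n = ln(1 + 50,000·r/2,725) / ln(1+r) = 16.77.
Round up to a whole number of payments: n = 17.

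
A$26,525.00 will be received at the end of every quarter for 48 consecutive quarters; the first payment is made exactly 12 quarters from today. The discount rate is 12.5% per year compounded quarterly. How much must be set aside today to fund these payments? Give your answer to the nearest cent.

A$466,920.79

Ordinary annuity of 48 payments, first payment at period 12.
Periodic rate r = 0.125/4 per quarter; n is counted in quarters.
The ordinary-annuity PV formula values the stream one period before the first payment (period 11); discount that back 11 periods:
PV₀ = 26,525 × [1 − (1+r)^−48] / r × (1+r)^−11 = A$466,920.79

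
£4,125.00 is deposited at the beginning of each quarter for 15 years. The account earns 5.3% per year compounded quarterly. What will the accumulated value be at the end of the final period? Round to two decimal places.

£379,452.84

This is an annuity due: 60 deposits of £4,125.00 at the beginning of each quarter.
Periodic rate r = 0.053/4 per quarter; n is counted in quarters.
FV = PMT × [((1+r)^n − 1)/r] × (1+r) = 4,125 × [(1+r)^60 − 1] / r × (1+r) = £379,452.84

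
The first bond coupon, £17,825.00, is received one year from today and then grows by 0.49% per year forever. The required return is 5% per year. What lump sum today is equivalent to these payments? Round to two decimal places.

£395,232.82

Periodic rate r = 0.05 per year.
Growing perpetuity (Gordon): PV = PMT₁ / (r − g) = 17,825 / (r − 0.0049) = £395,232.82.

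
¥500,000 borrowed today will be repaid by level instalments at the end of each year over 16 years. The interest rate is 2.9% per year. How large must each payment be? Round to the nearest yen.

¥39,502

Level ordinary annuity; solve PV = PMT × [(1 − (1+r)^−n)/r] for PMT.
Periodic rate r = 0.029 per year.
With n = 16: PMT = 500,000 / ([(1 − (1+r)^−n)/r]) = ¥39,502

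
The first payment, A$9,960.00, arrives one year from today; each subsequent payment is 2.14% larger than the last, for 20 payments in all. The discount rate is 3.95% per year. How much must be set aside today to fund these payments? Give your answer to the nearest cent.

Periodic rate r = 0.0395 per year.
Growing ordinary annuity: PV = PMT₁ × [1 − ((1+g)/(1+r))^n] / (r − g) = 9,960 × [1 − ((1+0.0214)/(1+r))^20] / (r − 0.0214) = A$163,011.50.

A$163,011.50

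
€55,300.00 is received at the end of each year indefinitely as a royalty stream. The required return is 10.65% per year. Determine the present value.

€519,248.83

Periodic rate r = 0.1065 per year.
Level perpetuity: PV = PMT / r = 55,300 / (0.1065) = €519,248.83.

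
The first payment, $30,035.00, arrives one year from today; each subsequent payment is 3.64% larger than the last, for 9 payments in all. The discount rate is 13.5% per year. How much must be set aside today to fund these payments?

Periodic rate r = 0.135 per year.
Growing ordinary annuity: PV = PMT₁ × [1 − ((1+g)/(1+r))^n] / (r − g) = 30,035 × [1 − ((1+0.0364)/(1+r))^9] / (r − 0.0364) = $170,172.72.

$170,172.72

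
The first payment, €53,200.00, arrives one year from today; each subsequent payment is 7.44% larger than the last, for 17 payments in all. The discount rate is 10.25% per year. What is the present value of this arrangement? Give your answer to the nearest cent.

€672,588.48

Periodic rate r = 0.1025 per year.
Growing ordinary annuity: PV = PMT₁ × [1 − ((1+g)/(1+r))^n] / (r − g) = 53,200 × [1 − ((1+0.0744)/(1+r))^17] / (r − 0.0744) = €672,588.48.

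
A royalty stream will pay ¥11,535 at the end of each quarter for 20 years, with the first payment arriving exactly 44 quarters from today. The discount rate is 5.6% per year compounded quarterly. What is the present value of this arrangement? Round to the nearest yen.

Ordinary annuity of 80 payments, first payment at period 44.
Periodic rate r = 0.056/4 per quarter; n is counted in quarters.
The ordinary-annuity PV formula values the stream one period before the first payment (period 43); discount that back 43 periods:
PV₀ = 11,535 × [1 − (1+r)^−80] / r × (1+r)^−43 = ¥304,154

¥304,154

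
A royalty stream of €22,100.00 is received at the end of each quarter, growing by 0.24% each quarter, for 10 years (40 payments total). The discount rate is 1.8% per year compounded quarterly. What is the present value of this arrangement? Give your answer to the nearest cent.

€845,095.57

Periodic rate r = 0.018/4 per quarter; n is counted in quarters.
Growing ordinary annuity: PV = PMT₁ × [1 − ((1+g)/(1+r))^n] / (r − g) = 22,100 × [1 − ((1+0.0024)/(1+r))^40] / (r − 0.0024) = €845,095.57.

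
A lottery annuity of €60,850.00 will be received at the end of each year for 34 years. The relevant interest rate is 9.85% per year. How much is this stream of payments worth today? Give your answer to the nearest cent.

This is an ordinary annuity: 34 payments of €60,850.00 at the end of each year.
Periodic rate r = 0.0985 per year.
PV = PMT × [(1 − (1+r)^−n)/r] = 60,850 × [1 − (1+r)^−34] / r = €592,437.25

€592,437.25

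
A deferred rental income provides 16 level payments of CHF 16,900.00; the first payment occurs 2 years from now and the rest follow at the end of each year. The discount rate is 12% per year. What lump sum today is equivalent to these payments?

CHF 105,232.47

Ordinary annuity of 16 payments, first payment at period 2.
Periodic rate r = 0.12 per year.
The ordinary-annuity PV formula values the stream one period before the first payment (period 1); discount that back 1 periods:
PV₀ = 16,900 × [1 − (1+r)^−16] / r × (1+r)^−1 = CHF 105,232.47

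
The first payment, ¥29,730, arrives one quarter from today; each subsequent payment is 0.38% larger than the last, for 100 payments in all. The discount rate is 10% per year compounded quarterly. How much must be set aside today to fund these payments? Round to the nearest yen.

Periodic rate r = 0.1/4 per quarter; n is counted in quarters.
Growing ordinary annuity: PV = PMT₁ × [1 − ((1+g)/(1+r))^n] / (r − g) = 29,730 × [1 − ((1+0.0038)/(1+r))^100] / (r − 0.0038) = ¥1,228,902.

¥1,228,902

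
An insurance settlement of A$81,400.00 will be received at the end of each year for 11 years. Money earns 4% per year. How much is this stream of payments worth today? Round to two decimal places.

This is an ordinary annuity: 11 payments of A$81,400.00 at the end of each year.
Periodic rate r = 0.04 per year.
PV = PMT × [(1 − (1+r)^−n)/r] = 81,400 × [1 − (1+r)^−11] / r = A$713,102.80

A$713,102.80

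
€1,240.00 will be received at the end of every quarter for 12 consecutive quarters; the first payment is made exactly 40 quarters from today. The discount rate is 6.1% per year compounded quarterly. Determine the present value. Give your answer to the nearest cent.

Ordinary annuity of 12 payments, first payment at period 40.
Periodic rate r = 0.061/4 per quarter; n is counted in quarters.
The ordinary-annuity PV formula values the stream one period before the first payment (period 39); discount that back 39 periods:
PV₀ = 1,240 × [1 − (1+r)^−12] / r × (1+r)^−39 = €7,483.83

€7,483.83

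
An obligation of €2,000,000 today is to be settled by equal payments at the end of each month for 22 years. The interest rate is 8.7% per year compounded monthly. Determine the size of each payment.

Level ordinary annuity; solve PV = PMT × [(1 − (1+r)^−n)/r] for PMT.
Periodic rate r = 0.087/12 per month; n is counted in months.
With n = 264: PMT = 2,000,000 / ([(1 − (1+r)^−n)/r]) = €17,029.00

€17,029.00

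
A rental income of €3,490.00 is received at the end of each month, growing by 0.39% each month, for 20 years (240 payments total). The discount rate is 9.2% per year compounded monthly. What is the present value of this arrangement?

€549,390.90

Periodic rate r = 0.092/12 per month; n is counted in months.
Growing ordinary annuity: PV = PMT₁ × [1 − ((1+g)/(1+r))^n] / (r − g) = 3,490 × [1 − ((1+0.0039)/(1+r))^240] / (r − 0.0039) = €549,390.90.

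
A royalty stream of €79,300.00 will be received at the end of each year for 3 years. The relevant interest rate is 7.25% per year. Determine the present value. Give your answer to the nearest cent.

This is an ordinary annuity: 3 payments of €79,300.00 at the end of each year.
Periodic rate r = 0.0725 per year.
PV = PMT × [(1 − (1+r)^−n)/r] = 79,300 × [1 − (1+r)^−3] / r = €207,161.36

€207,161.36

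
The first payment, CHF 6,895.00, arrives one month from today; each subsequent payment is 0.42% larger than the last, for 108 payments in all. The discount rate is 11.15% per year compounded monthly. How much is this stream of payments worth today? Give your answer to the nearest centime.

CHF 569,921.73

Periodic rate r = 0.1115/12 per month; n is counted in months.
Growing ordinary annuity: PV = PMT₁ × [1 − ((1+g)/(1+r))^n] / (r − g) = 6,895 × [1 − ((1+0.0042)/(1+r))^108] / (r − 0.0042) = CHF 569,921.73.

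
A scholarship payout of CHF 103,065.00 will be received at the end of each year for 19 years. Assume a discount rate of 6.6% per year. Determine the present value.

CHF 1,097,951.46

This is an ordinary annuity: 19 payments of CHF 103,065.00 at the end of each year.
Periodic rate r = 0.066 per year.
PV = PMT × [(1 − (1+r)^−n)/r] = 103,065 × [1 − (1+r)^−19] / r = CHF 1,097,951.46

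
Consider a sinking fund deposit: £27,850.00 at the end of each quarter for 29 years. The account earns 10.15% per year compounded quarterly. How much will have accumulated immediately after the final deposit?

This is an ordinary annuity: 116 deposits of £27,850.00 at the end of each quarter.
Periodic rate r = 0.1015/4 per quarter; n is counted in quarters.
FV = PMT × [((1+r)^n − 1)/r] = 27,850 × [(1+r)^116 − 1] / r = £18,984,843.83

£18,984,843.83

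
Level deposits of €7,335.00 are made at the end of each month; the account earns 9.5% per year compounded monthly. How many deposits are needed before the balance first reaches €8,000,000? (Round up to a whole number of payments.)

Periodic rate r = 0.095/12 per month; n is counted in months.
Ordinary annuity FV: 8,000,000 = 7,335 × [((1+r)^n − 1)/r].
(1+r)^n = 1 + 8,000,000 × r / 7,335, so n = ln(1 + 8,000,000·r/7,335) / ln(1+r) = 287.28.
Round up to a whole number of payments: n = 288.

288 payments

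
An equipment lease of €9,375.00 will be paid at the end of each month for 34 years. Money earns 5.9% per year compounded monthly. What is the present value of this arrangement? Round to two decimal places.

This is an ordinary annuity: 408 payments of €9,375.00 at the end of each month.
Periodic rate r = 0.059/12 per month; n is counted in months.
PV = PMT × [(1 − (1+r)^−n)/r] = 9,375 × [1 − (1+r)^−408] / r = €1,649,004.85

€1,649,004.85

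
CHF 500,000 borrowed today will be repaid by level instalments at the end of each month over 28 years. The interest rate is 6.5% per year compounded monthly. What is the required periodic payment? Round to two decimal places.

Level ordinary annuity; solve PV = PMT × [(1 − (1+r)^−n)/r] for PMT.
Periodic rate r = 0.065/12 per month; n is counted in months.
With n = 336: PMT = 500,000 / ([(1 − (1+r)^−n)/r]) = CHF 3,235.08

CHF 3,235.08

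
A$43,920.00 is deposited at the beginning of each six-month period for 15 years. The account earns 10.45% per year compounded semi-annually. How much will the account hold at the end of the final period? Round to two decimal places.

This is an annuity due: 30 deposits of A$43,920.00 at the beginning of each six-month period.
Periodic rate r = 0.1045/2 per half-year; n is counted in half-years.
FV = PMT × [((1+r)^n − 1)/r] × (1+r) = 43,920 × [(1+r)^30 − 1] / r × (1+r) = A$3,191,776.41

A$3,191,776.41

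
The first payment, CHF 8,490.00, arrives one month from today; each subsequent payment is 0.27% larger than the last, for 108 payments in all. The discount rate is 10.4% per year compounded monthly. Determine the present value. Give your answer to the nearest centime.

CHF 673,188.17

Periodic rate r = 0.104/12 per month; n is counted in months.
Growing ordinary annuity: PV = PMT₁ × [1 − ((1+g)/(1+r))^n] / (r − g) = 8,490 × [1 − ((1+0.0027)/(1+r))^108] / (r − 0.0027) = CHF 673,188.17.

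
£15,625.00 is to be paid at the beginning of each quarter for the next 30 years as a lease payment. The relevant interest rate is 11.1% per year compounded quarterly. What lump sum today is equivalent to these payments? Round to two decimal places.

This is an annuity due: 120 payments of £15,625.00 at the beginning of each quarter.
Periodic rate r = 0.111/4 per quarter; n is counted in quarters.
PV = PMT × [(1 − (1+r)^−n)/r] × (1+r) = 15,625 × [1 − (1+r)^−120] / r × (1+r) = £557,013.70

£557,013.70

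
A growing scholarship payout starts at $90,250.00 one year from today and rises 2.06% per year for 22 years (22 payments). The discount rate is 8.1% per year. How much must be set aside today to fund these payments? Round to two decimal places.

$1,072,443.33

Periodic rate r = 0.081 per year.
Growing ordinary annuity: PV = PMT₁ × [1 − ((1+g)/(1+r))^n] / (r − g) = 90,250 × [1 − ((1+0.0206)/(1+r))^22] / (r − 0.0206) = $1,072,443.33.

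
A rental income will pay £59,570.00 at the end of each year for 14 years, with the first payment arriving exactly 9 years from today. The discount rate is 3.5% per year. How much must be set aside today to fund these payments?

Ordinary annuity of 14 payments, first payment at period 9.
Periodic rate r = 0.035 per year.
The ordinary-annuity PV formula values the stream one period before the first payment (period 8); discount that back 8 periods:
PV₀ = 59,570 × [1 − (1+r)^−14] / r × (1+r)^−8 = £494,024.10

£494,024.10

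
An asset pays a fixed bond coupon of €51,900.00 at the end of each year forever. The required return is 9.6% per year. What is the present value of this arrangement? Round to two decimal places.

€540,625.00

Periodic rate r = 0.096 per year.
Level perpetuity: PV = PMT / r = 51,900 / (0.096) = €540,625.00.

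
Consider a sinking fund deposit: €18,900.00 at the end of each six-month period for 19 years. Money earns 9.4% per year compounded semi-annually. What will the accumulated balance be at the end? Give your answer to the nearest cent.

This is an ordinary annuity: 38 deposits of €18,900.00 at the end of each six-month period.
Periodic rate r = 0.094/2 per half-year; n is counted in half-years.
FV = PMT × [((1+r)^n − 1)/r] = 18,900 × [(1+r)^38 − 1] / r = €1,901,105.21

€1,901,105.21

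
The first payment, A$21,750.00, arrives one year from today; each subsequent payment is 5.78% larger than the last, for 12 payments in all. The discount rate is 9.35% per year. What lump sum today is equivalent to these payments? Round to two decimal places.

A$200,163.60

Periodic rate r = 0.0935 per year.
Growing ordinary annuity: PV = PMT₁ × [1 − ((1+g)/(1+r))^n] / (r − g) = 21,750 × [1 − ((1+0.0578)/(1+r))^12] / (r − 0.0578) = A$200,163.60.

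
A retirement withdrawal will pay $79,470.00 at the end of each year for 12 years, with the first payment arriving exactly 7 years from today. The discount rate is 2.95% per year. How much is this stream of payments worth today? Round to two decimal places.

Ordinary annuity of 12 payments, first payment at period 7.
Periodic rate r = 0.0295 per year.
The ordinary-annuity PV formula values the stream one period before the first payment (period 6); discount that back 6 periods:
PV₀ = 79,470 × [1 − (1+r)^−12] / r × (1+r)^−6 = $666,407.81

$666,407.81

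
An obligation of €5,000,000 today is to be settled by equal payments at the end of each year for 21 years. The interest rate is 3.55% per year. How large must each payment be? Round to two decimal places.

Level ordinary annuity; solve PV = PMT × [(1 − (1+r)^−n)/r] for PMT.
Periodic rate r = 0.0355 per year.
With n = 21: PMT = 5,000,000 / ([(1 − (1+r)^−n)/r]) = €341,787.13

€341,787.13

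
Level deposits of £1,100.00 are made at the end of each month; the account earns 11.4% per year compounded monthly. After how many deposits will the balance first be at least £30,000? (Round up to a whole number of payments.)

25 payments

Periodic rate r = 0.114/12 per month; n is counted in months.
Ordinary annuity FV: 30,000 = 1,100 × [((1+r)^n − 1)/r].
(1+r)^n = 1 + 30,000 × r / 1,100, so n = ln(1 + 30,000·r/1,100) / ln(1+r) = 24.37.
Round up to a whole number of payments: n = 25.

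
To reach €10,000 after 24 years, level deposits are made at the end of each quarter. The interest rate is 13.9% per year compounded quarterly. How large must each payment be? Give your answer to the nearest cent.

€13.60

Level ordinary annuity; solve FV = PMT × [((1+r)^n − 1)/r] for PMT.
Periodic rate r = 0.139/4 per quarter; n is counted in quarters.
With n = 96: PMT = 10,000 / ([((1+r)^n − 1)/r]) = €13.60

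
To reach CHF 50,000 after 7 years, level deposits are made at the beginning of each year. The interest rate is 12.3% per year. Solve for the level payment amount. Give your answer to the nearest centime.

CHF 4,372.50

Level annuity due; solve FV = PMT × [((1+r)^n − 1)/r] × (1+r) for PMT.
Periodic rate r = 0.123 per year.
With n = 7: PMT = 50,000 / ([((1+r)^n − 1)/r] × (1+r)) = CHF 4,372.50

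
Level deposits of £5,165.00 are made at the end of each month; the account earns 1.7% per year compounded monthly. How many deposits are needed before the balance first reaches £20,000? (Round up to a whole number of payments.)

Periodic rate r = 0.017/12 per month; n is counted in months.
Ordinary annuity FV: 20,000 = 5,165 × [((1+r)^n − 1)/r].
(1+r)^n = 1 + 20,000 × r / 5,165, so n = ln(1 + 20,000·r/5,165) / ln(1+r) = 3.86.
Round up to a whole number of payments: n = 4.

4 payments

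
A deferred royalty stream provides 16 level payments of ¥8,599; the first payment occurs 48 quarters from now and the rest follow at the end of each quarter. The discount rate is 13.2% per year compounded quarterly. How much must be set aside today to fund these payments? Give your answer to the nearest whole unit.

¥22,954

Ordinary annuity of 16 payments, first payment at period 48.
Periodic rate r = 0.132/4 per quarter; n is counted in quarters.
The ordinary-annuity PV formula values the stream one period before the first payment (period 47); discount that back 47 periods:
PV₀ = 8,599 × [1 − (1+r)^−16] / r × (1+r)^−47 = ¥22,954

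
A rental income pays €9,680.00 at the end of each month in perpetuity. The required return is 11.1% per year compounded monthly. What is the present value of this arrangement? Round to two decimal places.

Periodic rate r = 0.111/12 per month.
Level perpetuity: PV = PMT / r = 9,680 / (0.111/12) = €1,046,486.49.

€1,046,486.49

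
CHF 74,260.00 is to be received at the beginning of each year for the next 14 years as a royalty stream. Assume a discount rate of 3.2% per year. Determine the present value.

This is an annuity due: 14 payments of CHF 74,260.00 at the beginning of each year.
Periodic rate r = 0.032 per year.
PV = PMT × [(1 − (1+r)^−n)/r] × (1+r) = 74,260 × [1 − (1+r)^−14] / r × (1+r) = CHF 854,004.70

CHF 854,004.70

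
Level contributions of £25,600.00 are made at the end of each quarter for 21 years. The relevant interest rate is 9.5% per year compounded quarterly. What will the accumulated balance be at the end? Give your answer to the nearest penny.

This is an ordinary annuity: 84 deposits of £25,600.00 at the end of each quarter.
Periodic rate r = 0.095/4 per quarter; n is counted in quarters.
FV = PMT × [((1+r)^n − 1)/r] = 25,600 × [(1+r)^84 − 1] / r = £6,664,319.63

£6,664,319.63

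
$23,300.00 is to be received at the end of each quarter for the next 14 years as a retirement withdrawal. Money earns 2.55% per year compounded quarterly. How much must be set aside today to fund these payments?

This is an ordinary annuity: 56 payments of $23,300.00 at the end of each quarter.
Periodic rate r = 0.0255/4 per quarter; n is counted in quarters.
PV = PMT × [(1 − (1+r)^−n)/r] = 23,300 × [1 − (1+r)^−56] / r = $1,094,402.37

$1,094,402.37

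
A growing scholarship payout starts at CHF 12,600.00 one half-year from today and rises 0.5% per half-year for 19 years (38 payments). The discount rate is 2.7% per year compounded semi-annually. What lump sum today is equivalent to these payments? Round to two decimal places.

Periodic rate r = 0.027/2 per half-year; n is counted in half-years.
Growing ordinary annuity: PV = PMT₁ × [1 − ((1+g)/(1+r))^n] / (r − g) = 12,600 × [1 − ((1+0.005)/(1+r))^38] / (r − 0.005) = CHF 405,988.48.

CHF 405,988.48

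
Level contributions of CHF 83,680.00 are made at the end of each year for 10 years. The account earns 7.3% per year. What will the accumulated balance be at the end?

CHF 1,172,673.44

This is an ordinary annuity: 10 deposits of CHF 83,680.00 at the end of each year.
Periodic rate r = 0.073 per year.
FV = PMT × [((1+r)^n − 1)/r] = 83,680 × [(1+r)^10 − 1] / r = CHF 1,172,673.44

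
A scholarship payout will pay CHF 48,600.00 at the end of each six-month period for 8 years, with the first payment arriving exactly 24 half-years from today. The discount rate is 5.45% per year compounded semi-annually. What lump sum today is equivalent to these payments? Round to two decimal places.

CHF 335,960.14

Ordinary annuity of 16 payments, first payment at period 24.
Periodic rate r = 0.0545/2 per half-year; n is counted in half-years.
The ordinary-annuity PV formula values the stream one period before the first payment (period 23); discount that back 23 periods:
PV₀ = 48,600 × [1 − (1+r)^−16] / r × (1+r)^−23 = CHF 335,960.14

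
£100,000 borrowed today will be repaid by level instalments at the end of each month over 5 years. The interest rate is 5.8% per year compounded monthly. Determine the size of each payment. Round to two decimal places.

Level ordinary annuity; solve PV = PMT × [(1 − (1+r)^−n)/r] for PMT.
Periodic rate r = 0.058/12 per month; n is counted in months.
With n = 60: PMT = 100,000 / ([(1 − (1+r)^−n)/r]) = £1,923.99

£1,923.99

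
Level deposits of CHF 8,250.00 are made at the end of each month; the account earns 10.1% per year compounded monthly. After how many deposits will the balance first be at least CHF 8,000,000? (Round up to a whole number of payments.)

265 payments

Periodic rate r = 0.101/12 per month; n is counted in months.
Ordinary annuity FV: 8,000,000 = 8,250 × [((1+r)^n − 1)/r].
(1+r)^n = 1 + 8,000,000 × r / 8,250, so n = ln(1 + 8,000,000·r/8,250) / ln(1+r) = 264.28.
Round up to a whole number of payments: n = 265.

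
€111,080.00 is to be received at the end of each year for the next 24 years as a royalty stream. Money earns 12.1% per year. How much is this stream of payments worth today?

€858,817.33

This is an ordinary annuity: 24 payments of €111,080.00 at the end of each year.
Periodic rate r = 0.121 per year.
PV = PMT × [(1 − (1+r)^−n)/r] = 111,080 × [1 − (1+r)^−24] / r = €858,817.33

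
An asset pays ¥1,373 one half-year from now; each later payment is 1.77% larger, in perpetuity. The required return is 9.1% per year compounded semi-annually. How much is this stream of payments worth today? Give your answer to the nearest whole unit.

Periodic rate r = 0.091/2 per half-year.
Growing perpetuity (Gordon): PV = PMT₁ / (r − g) = 1,373 / (r − 0.0177) = ¥49,388.

¥49,388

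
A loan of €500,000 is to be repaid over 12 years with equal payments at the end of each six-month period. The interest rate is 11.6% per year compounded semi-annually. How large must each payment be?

Level ordinary annuity; solve PV = PMT × [(1 − (1+r)^−n)/r] for PMT.
Periodic rate r = 0.116/2 per half-year; n is counted in half-years.
With n = 24: PMT = 500,000 / ([(1 − (1+r)^−n)/r]) = €39,106.25

€39,106.25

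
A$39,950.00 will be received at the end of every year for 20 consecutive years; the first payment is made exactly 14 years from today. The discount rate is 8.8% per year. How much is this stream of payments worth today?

A$123,583.14

Ordinary annuity of 20 payments, first payment at period 14.
Periodic rate r = 0.088 per year.
The ordinary-annuity PV formula values the stream one period before the first payment (period 13); discount that back 13 periods:
PV₀ = 39,950 × [1 − (1+r)^−20] / r × (1+r)^−13 = A$123,583.14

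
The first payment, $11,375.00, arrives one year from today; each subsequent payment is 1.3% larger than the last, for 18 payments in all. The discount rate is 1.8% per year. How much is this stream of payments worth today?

Periodic rate r = 0.018 per year.
Growing ordinary annuity: PV = PMT₁ × [1 − ((1+g)/(1+r))^n] / (r − g) = 11,375 × [1 − ((1+0.013)/(1+r))^18] / (r − 0.013) = $192,948.76.

$192,948.76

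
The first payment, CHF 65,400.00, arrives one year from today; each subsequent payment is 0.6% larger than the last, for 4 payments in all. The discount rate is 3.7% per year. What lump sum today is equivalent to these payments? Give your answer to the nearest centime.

CHF 241,178.07

Periodic rate r = 0.037 per year.
Growing ordinary annuity: PV = PMT₁ × [1 − ((1+g)/(1+r))^n] / (r − g) = 65,400 × [1 − ((1+0.006)/(1+r))^4] / (r − 0.006) = CHF 241,178.07.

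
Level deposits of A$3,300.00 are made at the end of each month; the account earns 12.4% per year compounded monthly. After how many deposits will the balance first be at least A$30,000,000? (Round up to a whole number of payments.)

Periodic rate r = 0.124/12 per month; n is counted in months.
Ordinary annuity FV: 30,000,000 = 3,300 × [((1+r)^n − 1)/r].
(1+r)^n = 1 + 30,000,000 × r / 3,300, so n = ln(1 + 30,000,000·r/3,300) / ln(1+r) = 442.91.
Round up to a whole number of payments: n = 443.

443 payments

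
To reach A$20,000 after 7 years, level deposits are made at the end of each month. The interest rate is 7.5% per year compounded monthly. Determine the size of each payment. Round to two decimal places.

A$181.77

Level ordinary annuity; solve FV = PMT × [((1+r)^n − 1)/r] for PMT.
Periodic rate r = 0.075/12 per month; n is counted in months.
With n = 84: PMT = 20,000 / ([((1+r)^n − 1)/r]) = A$181.77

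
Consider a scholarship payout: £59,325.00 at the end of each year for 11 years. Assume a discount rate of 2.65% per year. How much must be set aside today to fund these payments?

£559,707.52

This is an ordinary annuity: 11 payments of £59,325.00 at the end of each year.
Periodic rate r = 0.0265 per year.
PV = PMT × [(1 − (1+r)^−n)/r] = 59,325 × [1 − (1+r)^−11] / r = £559,707.52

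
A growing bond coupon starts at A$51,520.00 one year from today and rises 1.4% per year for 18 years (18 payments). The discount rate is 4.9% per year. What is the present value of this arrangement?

A$672,842.81

Periodic rate r = 0.049 per year.
Growing ordinary annuity: PV = PMT₁ × [1 − ((1+g)/(1+r))^n] / (r − g) = 51,520 × [1 − ((1+0.014)/(1+r))^18] / (r − 0.014) = A$672,842.81.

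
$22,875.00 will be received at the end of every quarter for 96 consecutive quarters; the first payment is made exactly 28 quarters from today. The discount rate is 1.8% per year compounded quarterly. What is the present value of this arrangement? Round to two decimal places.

$1,576,769.35

Ordinary annuity of 96 payments, first payment at period 28.
Periodic rate r = 0.018/4 per quarter; n is counted in quarters.
The ordinary-annuity PV formula values the stream one period before the first payment (period 27); discount that back 27 periods:
PV₀ = 22,875 × [1 − (1+r)^−96] / r × (1+r)^−27 = $1,576,769.35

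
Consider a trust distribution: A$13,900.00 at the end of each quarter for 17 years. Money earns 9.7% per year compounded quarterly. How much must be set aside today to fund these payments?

This is an ordinary annuity: 68 payments of A$13,900.00 at the end of each quarter.
Periodic rate r = 0.097/4 per quarter; n is counted in quarters.
PV = PMT × [(1 − (1+r)^−n)/r] = 13,900 × [1 − (1+r)^−68] / r = A$460,813.83

A$460,813.83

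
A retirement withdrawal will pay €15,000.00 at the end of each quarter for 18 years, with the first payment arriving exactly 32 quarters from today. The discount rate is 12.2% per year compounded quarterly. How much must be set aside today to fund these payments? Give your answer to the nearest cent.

€171,501.04

Ordinary annuity of 72 payments, first payment at period 32.
Periodic rate r = 0.122/4 per quarter; n is counted in quarters.
The ordinary-annuity PV formula values the stream one period before the first payment (period 31); discount that back 31 periods:
PV₀ = 15,000 × [1 − (1+r)^−72] / r × (1+r)^−31 = €171,501.04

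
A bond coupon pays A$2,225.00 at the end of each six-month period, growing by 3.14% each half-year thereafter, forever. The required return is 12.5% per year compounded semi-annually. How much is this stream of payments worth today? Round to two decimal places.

Periodic rate r = 0.125/2 per half-year.
Growing perpetuity (Gordon): PV = PMT₁ / (r − g) = 2,225 / (r − 0.0314) = A$71,543.41.

A$71,543.41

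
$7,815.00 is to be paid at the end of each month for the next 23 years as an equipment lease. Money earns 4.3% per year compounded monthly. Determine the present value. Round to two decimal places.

This is an ordinary annuity: 276 payments of $7,815.00 at the end of each month.
Periodic rate r = 0.043/12 per month; n is counted in months.
PV = PMT × [(1 − (1+r)^−n)/r] = 7,815 × [1 − (1+r)^−276] / r = $1,368,301.36

$1,368,301.36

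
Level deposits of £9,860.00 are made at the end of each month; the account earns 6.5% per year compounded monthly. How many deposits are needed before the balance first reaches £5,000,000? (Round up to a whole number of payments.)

Periodic rate r = 0.065/12 per month; n is counted in months.
Ordinary annuity FV: 5,000,000 = 9,860 × [((1+r)^n − 1)/r].
(1+r)^n = 1 + 5,000,000 × r / 9,860, so n = ln(1 + 5,000,000·r/9,860) / ln(1+r) = 244.52.
Round up to a whole number of payments: n = 245.

245 payments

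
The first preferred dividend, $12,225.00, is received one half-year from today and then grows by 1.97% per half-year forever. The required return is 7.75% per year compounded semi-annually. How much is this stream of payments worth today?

Periodic rate r = 0.0775/2 per half-year.
Growing perpetuity (Gordon): PV = PMT₁ / (r − g) = 12,225 / (r − 0.0197) = $641,732.28.

$641,732.28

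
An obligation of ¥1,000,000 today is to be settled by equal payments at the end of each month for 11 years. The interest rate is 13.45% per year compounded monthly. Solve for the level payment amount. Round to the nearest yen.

Level ordinary annuity; solve PV = PMT × [(1 − (1+r)^−n)/r] for PMT.
Periodic rate r = 0.1345/12 per month; n is counted in months.
With n = 132: PMT = 1,000,000 / ([(1 − (1+r)^−n)/r]) = ¥14,549

¥14,549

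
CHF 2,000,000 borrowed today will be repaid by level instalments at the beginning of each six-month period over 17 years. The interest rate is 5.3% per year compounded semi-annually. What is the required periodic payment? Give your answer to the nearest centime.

CHF 87,653.52

Level annuity due; solve PV = PMT × [(1 − (1+r)^−n)/r] × (1+r) for PMT.
Periodic rate r = 0.053/2 per half-year; n is counted in half-years.
With n = 34: PMT = 2,000,000 / ([(1 − (1+r)^−n)/r] × (1+r)) = CHF 87,653.52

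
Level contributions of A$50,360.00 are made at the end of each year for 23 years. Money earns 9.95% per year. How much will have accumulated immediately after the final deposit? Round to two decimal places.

This is an ordinary annuity: 23 deposits of A$50,360.00 at the end of each year.
Periodic rate r = 0.0995 per year.
FV = PMT × [((1+r)^n − 1)/r] = 50,360 × [(1+r)^23 − 1] / r = A$3,978,771.95

A$3,978,771.95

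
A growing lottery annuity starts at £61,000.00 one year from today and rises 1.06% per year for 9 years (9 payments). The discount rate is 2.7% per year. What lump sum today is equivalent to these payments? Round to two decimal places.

Periodic rate r = 0.027 per year.
Growing ordinary annuity: PV = PMT₁ × [1 − ((1+g)/(1+r))^n] / (r − g) = 61,000 × [1 − ((1+0.0106)/(1+r))^9] / (r − 0.0106) = £501,663.35.

£501,663.35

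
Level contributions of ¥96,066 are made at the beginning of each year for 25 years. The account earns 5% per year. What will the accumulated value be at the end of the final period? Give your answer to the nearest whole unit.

¥4,814,199

This is an annuity due: 25 deposits of ¥96,066 at the beginning of each year.
Periodic rate r = 0.05 per year.
FV = PMT × [((1+r)^n − 1)/r] × (1+r) = 96,066 × [(1+r)^25 − 1] / r × (1+r) = ¥4,814,199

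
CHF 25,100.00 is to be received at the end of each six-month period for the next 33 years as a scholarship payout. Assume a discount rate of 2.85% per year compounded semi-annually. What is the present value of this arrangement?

CHF 1,069,113.96

This is an ordinary annuity: 66 payments of CHF 25,100.00 at the end of each six-month period.
Periodic rate r = 0.0285/2 per half-year; n is counted in half-years.
PV = PMT × [(1 − (1+r)^−n)/r] = 25,100 × [1 − (1+r)^−66] / r = CHF 1,069,113.96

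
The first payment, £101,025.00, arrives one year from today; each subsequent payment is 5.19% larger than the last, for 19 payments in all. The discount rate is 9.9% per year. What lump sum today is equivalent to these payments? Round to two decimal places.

Periodic rate r = 0.099 per year.
Growing ordinary annuity: PV = PMT₁ × [1 − ((1+g)/(1+r))^n] / (r − g) = 101,025 × [1 − ((1+0.0519)/(1+r))^19] / (r − 0.0519) = £1,211,722.27.

£1,211,722.27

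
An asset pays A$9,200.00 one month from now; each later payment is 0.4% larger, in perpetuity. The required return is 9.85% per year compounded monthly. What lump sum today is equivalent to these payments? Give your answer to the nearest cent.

Periodic rate r = 0.0985/12 per month.
Growing perpetuity (Gordon): PV = PMT₁ / (r − g) = 9,200 / (r − 0.004) = A$2,186,138.61.

A$2,186,138.61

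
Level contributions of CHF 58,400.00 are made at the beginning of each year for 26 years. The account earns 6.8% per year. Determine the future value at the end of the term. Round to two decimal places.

CHF 4,156,511.20

This is an annuity due: 26 deposits of CHF 58,400.00 at the beginning of each year.
Periodic rate r = 0.068 per year.
FV = PMT × [((1+r)^n − 1)/r] × (1+r) = 58,400 × [(1+r)^26 − 1] / r × (1+r) = CHF 4,156,511.20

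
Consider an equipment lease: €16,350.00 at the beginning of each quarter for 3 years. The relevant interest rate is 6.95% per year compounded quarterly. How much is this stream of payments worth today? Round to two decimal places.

€178,780.74

This is an annuity due: 12 payments of €16,350.00 at the beginning of each quarter.
Periodic rate r = 0.0695/4 per quarter; n is counted in quarters.
PV = PMT × [(1 − (1+r)^−n)/r] × (1+r) = 16,350 × [1 − (1+r)^−12] / r × (1+r) = €178,780.74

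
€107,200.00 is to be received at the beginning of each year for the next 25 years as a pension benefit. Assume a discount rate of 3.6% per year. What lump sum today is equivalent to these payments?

€1,810,717.47

This is an annuity due: 25 payments of €107,200.00 at the beginning of each year.
Periodic rate r = 0.036 per year.
PV = PMT × [(1 − (1+r)^−n)/r] × (1+r) = 107,200 × [1 − (1+r)^−25] / r × (1+r) = €1,810,717.47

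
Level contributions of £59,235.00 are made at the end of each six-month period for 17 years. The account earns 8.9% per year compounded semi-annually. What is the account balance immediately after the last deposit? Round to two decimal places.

£4,518,197.85

This is an ordinary annuity: 34 deposits of £59,235.00 at the end of each six-month period.
Periodic rate r = 0.089/2 per half-year; n is counted in half-years.
FV = PMT × [((1+r)^n − 1)/r] = 59,235 × [(1+r)^34 − 1] / r = £4,518,197.85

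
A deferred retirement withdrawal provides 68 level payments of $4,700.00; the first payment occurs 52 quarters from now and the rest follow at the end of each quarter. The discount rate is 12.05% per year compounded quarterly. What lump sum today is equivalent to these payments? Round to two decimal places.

$29,775.55

Ordinary annuity of 68 payments, first payment at period 52.
Periodic rate r = 0.1205/4 per quarter; n is counted in quarters.
The ordinary-annuity PV formula values the stream one period before the first payment (period 51); discount that back 51 periods:
PV₀ = 4,700 × [1 − (1+r)^−68] / r × (1+r)^−51 = $29,775.55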